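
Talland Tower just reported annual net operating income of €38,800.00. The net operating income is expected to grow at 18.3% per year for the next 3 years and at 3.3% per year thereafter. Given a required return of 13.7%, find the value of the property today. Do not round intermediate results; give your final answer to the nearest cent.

D_1 = 45900.40000
D_2 = 54300.17320
D_3 = 64237.10490
Terminal value at year 3: TV = D_3×(1+g_2)/(r−g_2) = 66356.92936/0.104 = 638047.39766
P_0 = D_1/(1+r)^1 + D_2/(1+r)^2 + D_3/(1+r)^3 + TV/(1+r)^3
    = 40369.74494 + 42002.99760 + 43702.32731 + 434081.77035 = 560156.84020

€560156.84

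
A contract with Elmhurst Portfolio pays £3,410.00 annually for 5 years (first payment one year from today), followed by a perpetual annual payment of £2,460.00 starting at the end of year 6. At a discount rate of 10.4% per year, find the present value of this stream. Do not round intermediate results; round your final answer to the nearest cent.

£27218.59

PV of 5-year annuity: £3,410.00 × [1 − (1+0.104)^−5] / 0.104 = 12795.56711
Perpetuity value at year 5: £2,460.00 / 0.104 = 23653.84615
PV of perpetuity: 23653.84615 / (1+0.104)^5 = 14423.02648
Total PV = 12795.56711 + 14423.02648 = 27218.59359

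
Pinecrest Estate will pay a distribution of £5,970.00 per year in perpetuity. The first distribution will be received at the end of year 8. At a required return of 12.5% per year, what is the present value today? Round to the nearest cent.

Value at end of year 7: C / r = £5,970.00 / 0.125 = £47,760.0000
Discount to today: PV = £47,760.0000 / (1 + 0.125)^7 = £47,760.0000 / 2.280697 = £20,940.96

£20940.96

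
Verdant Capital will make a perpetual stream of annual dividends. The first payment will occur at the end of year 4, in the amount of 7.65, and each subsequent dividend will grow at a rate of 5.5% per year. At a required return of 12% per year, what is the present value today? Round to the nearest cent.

Value at end of year 3: C₁ / (r − g) = 7.65 / (0.12 − 0.055) = 117.6923
Discount to today: PV = 117.6923 / (1 + 0.12)^3 = 117.6923 / 1.404928 = 83.77

83.77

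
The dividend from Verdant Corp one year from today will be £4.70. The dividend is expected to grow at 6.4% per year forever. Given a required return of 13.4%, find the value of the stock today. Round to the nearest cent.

Growing perpetuity: P = D₁ / (r − g) = £4.7000 / (0.134 − 0.064) = £67.14

£67.14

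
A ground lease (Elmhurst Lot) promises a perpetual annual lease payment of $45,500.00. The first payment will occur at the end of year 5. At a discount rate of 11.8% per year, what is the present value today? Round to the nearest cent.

Value at end of year 4: C / r = $45,500.00 / 0.118 = $385,593.2203
Discount to today: PV = $385,593.2203 / (1 + 0.118)^4 = $385,593.2203 / 1.562310 = $246,809.67

$246809.67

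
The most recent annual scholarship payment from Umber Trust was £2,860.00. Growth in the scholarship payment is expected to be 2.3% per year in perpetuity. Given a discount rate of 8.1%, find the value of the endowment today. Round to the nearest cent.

£50444.48

D₁ = D₀ × (1 + g) = £2,860.00 × 1.023 = £2,925.7800
Growing perpetuity: P = D₁ / (r − g) = £2,925.7800 / (0.081 − 0.023) = £50,444.48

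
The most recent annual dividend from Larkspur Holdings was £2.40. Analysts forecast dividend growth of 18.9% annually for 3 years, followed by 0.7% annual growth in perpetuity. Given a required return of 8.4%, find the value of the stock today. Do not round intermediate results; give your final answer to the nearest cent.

D_1 = 2.85360
D_2 = 3.39293
D_3 = 4.03419
Terminal value at year 3: TV = D_3×(1+g_2)/(r−g_2) = 4.06243/0.077 = 52.75888
P_0 = D_1/(1+r)^1 + D_2/(1+r)^2 + D_3/(1+r)^3 + TV/(1+r)^3
    = 2.63247 + 2.88746 + 3.16715 + 41.41977 = 50.10686

£50.11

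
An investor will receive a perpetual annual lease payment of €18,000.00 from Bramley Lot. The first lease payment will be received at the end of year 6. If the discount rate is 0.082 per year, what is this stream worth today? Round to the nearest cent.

€148020.66

Value at end of year 5: C / r = €18,000.00 / 0.082 = €219,512.1951
Discount to today: PV = €219,512.1951 / (1 + 0.082)^5 = €219,512.1951 / 1.482983 = €148,020.66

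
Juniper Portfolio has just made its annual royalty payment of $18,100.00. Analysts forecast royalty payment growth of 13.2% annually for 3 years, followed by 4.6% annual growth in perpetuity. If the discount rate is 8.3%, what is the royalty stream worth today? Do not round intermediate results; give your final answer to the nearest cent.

$643699.19

D_1 = 20489.20000
D_2 = 23193.77440
D_3 = 26255.35262
Terminal value at year 3: TV = D_3×(1+g_2)/(r−g_2) = 27463.09884/0.037 = 742245.91463
P_0 = D_1/(1+r)^1 + D_2/(1+r)^2 + D_3/(1+r)^3 + TV/(1+r)^3
    = 18918.92890 + 19774.90999 + 20669.61967 + 584335.73453 = 643699.19309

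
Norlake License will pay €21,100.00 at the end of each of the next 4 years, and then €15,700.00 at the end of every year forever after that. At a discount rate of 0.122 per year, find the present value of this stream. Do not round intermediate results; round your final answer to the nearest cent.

PV of 4-year annuity: €21,100.00 × [1 − (1+0.122)^−4] / 0.122 = 63819.05020
Perpetuity value at year 4: €15,700.00 / 0.122 = 128688.52459
PV of perpetuity: 128688.52459 / (1+0.122)^4 = 81202.31188
Total PV = 63819.05020 + 81202.31188 = 145021.36208

€145021.36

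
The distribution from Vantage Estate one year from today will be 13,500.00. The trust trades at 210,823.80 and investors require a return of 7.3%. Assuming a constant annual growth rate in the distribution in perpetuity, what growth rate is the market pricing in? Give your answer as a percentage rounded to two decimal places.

P = D₁/(r−g) ⇒ g = r − D₁/P = 0.073 − 13,500.00/210,823.80 = 0.008965

0.90%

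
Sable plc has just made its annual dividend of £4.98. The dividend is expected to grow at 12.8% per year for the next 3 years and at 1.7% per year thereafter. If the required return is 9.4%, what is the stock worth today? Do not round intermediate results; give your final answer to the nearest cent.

D_1 = 5.61744
D_2 = 6.33647
D_3 = 7.14754
Terminal value at year 3: TV = D_3×(1+g_2)/(r−g_2) = 7.26905/0.077 = 94.40323
P_0 = D_1/(1+r)^1 + D_2/(1+r)^2 + D_3/(1+r)^3 + TV/(1+r)^3
    = 5.13477 + 5.29435 + 5.45889 + 72.09994 = 87.98796

£87.99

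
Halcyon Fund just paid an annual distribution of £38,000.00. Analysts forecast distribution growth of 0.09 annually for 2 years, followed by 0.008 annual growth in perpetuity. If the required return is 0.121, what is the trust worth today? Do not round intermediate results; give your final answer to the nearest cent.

£393361.33

D_1 = 41420.00000
D_2 = 45147.80000
Terminal value at year 2: TV = D_2×(1+g_2)/(r−g_2) = 45508.98240/0.113 = 402734.35752
P_0 = D_1/(1+r)^1 + D_2/(1+r)^2 + TV/(1+r)^2
    = 36949.15254 + 35927.36509 + 320484.81430 = 393361.33193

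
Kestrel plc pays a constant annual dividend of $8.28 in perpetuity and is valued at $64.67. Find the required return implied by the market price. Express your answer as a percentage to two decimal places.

P = C/r ⇒ r = C/P = $8.28/$64.67 = 0.128035

12.80%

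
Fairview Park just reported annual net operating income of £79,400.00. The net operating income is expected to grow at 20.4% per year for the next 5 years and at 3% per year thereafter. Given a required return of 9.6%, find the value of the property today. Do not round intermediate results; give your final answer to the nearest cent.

£2513376.19

D_1 = 95597.60000
D_2 = 115099.51040
D_3 = 138579.81052
D_4 = 166850.09187
D_5 = 200887.51061
Terminal value at year 5: TV = D_5×(1+g_2)/(r−g_2) = 206914.13593/0.066 = 3135062.66557
P_0 = D_1/(1+r)^1 + D_2/(1+r)^2 + D_3/(1+r)^3 + D_4/(1+r)^4 + D_5/(1+r)^5 + TV/(1+r)^5
    = 87224.08759 + 95819.16192 + 105261.19612 + 115633.64975 + 127028.20648 + 1982409.88899 = 2513376.19085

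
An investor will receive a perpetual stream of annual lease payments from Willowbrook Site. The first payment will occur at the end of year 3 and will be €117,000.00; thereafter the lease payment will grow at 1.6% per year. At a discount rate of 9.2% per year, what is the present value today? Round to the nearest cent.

€1291002.23

Value at end of year 2: C₁ / (r − g) = €117,000.00 / (0.092 − 0.016) = €1,539,473.6842
Discount to today: PV = €1,539,473.6842 / (1 + 0.092)^2 = €1,539,473.6842 / 1.192464 = €1,291,002.23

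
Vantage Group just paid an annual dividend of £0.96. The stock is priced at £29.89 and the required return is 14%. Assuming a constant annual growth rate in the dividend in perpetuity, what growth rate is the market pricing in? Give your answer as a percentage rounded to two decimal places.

10.45%

P = D₀(1+g)/(r−g) ⇒ P(r−g) = D₀(1+g) ⇒ g(P+D₀) = P·r − D₀
g = (P·r − D₀)/(P + D₀) = (£29.89×0.14 − £0.96) / (£29.89 + £0.96) = 0.104525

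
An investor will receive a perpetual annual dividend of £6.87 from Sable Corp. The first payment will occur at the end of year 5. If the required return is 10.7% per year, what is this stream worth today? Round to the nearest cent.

Value at end of year 4: C / r = £6.87 / 0.107 = £64.2056
Discount to today: PV = £64.2056 / (1 + 0.107)^4 = £64.2056 / 1.501725 = £42.75

£42.75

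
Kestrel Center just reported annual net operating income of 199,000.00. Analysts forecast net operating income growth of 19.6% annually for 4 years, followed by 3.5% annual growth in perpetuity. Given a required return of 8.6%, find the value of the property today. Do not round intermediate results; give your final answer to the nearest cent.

D_1 = 238004.00000
D_2 = 284652.78400
D_3 = 340444.72966
D_4 = 407171.89668
Terminal value at year 4: TV = D_4×(1+g_2)/(r−g_2) = 421422.91306/0.051 = 8263194.37376
P_0 = D_1/(1+r)^1 + D_2/(1+r)^2 + D_3/(1+r)^3 + D_4/(1+r)^4 + TV/(1+r)^4
    = 219156.53775 + 241354.71377 + 265801.32382 + 292724.10984 + 5940577.52325 = 6959614.20843

6959614.21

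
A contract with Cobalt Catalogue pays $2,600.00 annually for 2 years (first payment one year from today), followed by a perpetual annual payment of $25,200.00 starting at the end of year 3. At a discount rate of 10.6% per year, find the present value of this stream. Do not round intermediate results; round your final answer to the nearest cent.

$198826.27

PV of 2-year annuity: $2,600.00 × [1 − (1+0.106)^−2] / 0.106 = 4476.32346
Perpetuity value at year 2: $25,200.00 / 0.106 = 237735.84906
PV of perpetuity: 237735.84906 / (1+0.106)^2 = 194349.94478
Total PV = 4476.32346 + 194349.94478 = 198826.26824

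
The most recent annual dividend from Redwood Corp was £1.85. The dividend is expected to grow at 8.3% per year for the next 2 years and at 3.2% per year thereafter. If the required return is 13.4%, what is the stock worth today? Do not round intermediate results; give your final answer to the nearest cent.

£20.53

D_1 = 2.00355
D_2 = 2.16984
Terminal value at year 2: TV = D_2×(1+g_2)/(r−g_2) = 2.23928/0.102 = 21.95372
P_0 = D_1/(1+r)^1 + D_2/(1+r)^2 + TV/(1+r)^2
    = 1.76680 + 1.68734 + 17.07191 = 20.52605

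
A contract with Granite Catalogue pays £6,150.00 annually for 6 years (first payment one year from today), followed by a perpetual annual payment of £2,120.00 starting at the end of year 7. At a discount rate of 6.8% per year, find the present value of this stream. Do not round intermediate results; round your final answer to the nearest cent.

£50504.80

PV of 6-year annuity: £6,150.00 × [1 − (1+0.068)^−6] / 0.068 = 29496.09150
Perpetuity value at year 6: £2,120.00 / 0.068 = 31176.47059
PV of perpetuity: 31176.47059 / (1+0.068)^6 = 21008.71222
Total PV = 29496.09150 + 21008.71222 = 50504.80371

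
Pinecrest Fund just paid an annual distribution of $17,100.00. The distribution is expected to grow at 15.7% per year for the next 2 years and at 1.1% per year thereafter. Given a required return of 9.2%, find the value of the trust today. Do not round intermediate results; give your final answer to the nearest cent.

D_1 = 19784.70000
D_2 = 22890.89790
Terminal value at year 2: TV = D_2×(1+g_2)/(r−g_2) = 23142.69778/0.081 = 285712.31823
P_0 = D_1/(1+r)^1 + D_2/(1+r)^2 + TV/(1+r)^2
    = 18117.85714 + 19196.30102 + 239598.27570 = 276912.43386

$276912.43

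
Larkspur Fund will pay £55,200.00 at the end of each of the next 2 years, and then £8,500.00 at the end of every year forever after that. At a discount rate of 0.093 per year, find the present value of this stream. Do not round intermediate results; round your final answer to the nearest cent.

PV of 2-year annuity: £55,200.00 × [1 − (1+0.093)^−2] / 0.093 = 96709.24263
Perpetuity value at year 2: £8,500.00 / 0.093 = 91397.84946
PV of perpetuity: 91397.84946 / (1+0.093)^2 = 76506.02768
Total PV = 96709.24263 + 76506.02768 = 173215.27031

£173215.27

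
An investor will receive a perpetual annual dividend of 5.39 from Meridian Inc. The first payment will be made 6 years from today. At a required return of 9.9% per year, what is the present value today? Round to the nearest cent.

33.96

Value at end of year 5: C / r = 5.39 / 0.099 = 54.4444
Discount to today: PV = 54.4444 / (1 + 0.099)^5 = 54.4444 / 1.603203 = 33.96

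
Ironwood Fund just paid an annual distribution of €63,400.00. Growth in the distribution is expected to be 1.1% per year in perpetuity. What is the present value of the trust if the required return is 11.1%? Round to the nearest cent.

€640974.00

D₁ = D₀ × (1 + g) = €63,400.00 × 1.011 = €64,097.4000
Growing perpetuity: P = D₁ / (r − g) = €64,097.4000 / (0.111 − 0.011) = €640,974.00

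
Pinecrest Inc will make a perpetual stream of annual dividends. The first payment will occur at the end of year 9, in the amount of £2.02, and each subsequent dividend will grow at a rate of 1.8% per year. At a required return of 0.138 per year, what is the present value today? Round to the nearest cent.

£5.98

Value at end of year 8: C₁ / (r − g) = £2.02 / (0.138 − 0.018) = £16.8333
Discount to today: PV = £16.8333 / (1 + 0.138)^8 = £16.8333 / 2.812795 = £5.98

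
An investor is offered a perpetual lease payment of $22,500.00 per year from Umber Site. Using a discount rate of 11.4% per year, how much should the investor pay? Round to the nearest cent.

$197368.42

Level perpetuity: PV = C / r = $22,500.00 / 0.114 = $197,368.42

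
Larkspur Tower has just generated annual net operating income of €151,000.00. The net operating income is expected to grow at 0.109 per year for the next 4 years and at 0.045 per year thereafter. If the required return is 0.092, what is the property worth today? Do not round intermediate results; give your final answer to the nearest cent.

€4199214.60

D_1 = 167459.00000
D_2 = 185712.03100
D_3 = 205954.64238
D_4 = 228403.69840
Terminal value at year 4: TV = D_4×(1+g_2)/(r−g_2) = 238681.86483/0.047 = 5078337.54949
P_0 = D_1/(1+r)^1 + D_2/(1+r)^2 + D_3/(1+r)^3 + D_4/(1+r)^4 + TV/(1+r)^4
    = 153350.73260 + 155738.06086 + 158162.55448 + 160624.79205 + 3571338.46146 = 4199214.60144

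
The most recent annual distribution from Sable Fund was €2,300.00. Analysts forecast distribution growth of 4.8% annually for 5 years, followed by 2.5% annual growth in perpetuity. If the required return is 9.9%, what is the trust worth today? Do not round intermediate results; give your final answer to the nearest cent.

€35115.73

D_1 = 2410.40000
D_2 = 2526.09920
D_3 = 2647.35196
D_4 = 2774.42486
D_5 = 2907.59725
Terminal value at year 5: TV = D_5×(1+g_2)/(r−g_2) = 2980.28718/0.074 = 40274.15108
P_0 = D_1/(1+r)^1 + D_2/(1+r)^2 + D_3/(1+r)^3 + D_4/(1+r)^4 + D_5/(1+r)^5 + TV/(1+r)^5
    = 2193.26661 + 2091.48626 + 1994.42912 + 1901.87600 + 1813.61787 + 25121.05838 = 35115.73424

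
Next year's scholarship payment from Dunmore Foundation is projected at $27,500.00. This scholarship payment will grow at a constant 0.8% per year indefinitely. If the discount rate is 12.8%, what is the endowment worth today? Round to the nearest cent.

Growing perpetuity: P = D₁ / (r − g) = $27,500.0000 / (0.128 − 0.008) = $229,166.67

$229166.67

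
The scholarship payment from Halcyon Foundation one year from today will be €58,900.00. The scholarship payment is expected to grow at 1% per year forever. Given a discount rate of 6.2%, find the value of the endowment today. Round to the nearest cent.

Growing perpetuity: P = D₁ / (r − g) = €58,900.0000 / (0.062 − 0.01) = €1,132,692.31

€1132692.31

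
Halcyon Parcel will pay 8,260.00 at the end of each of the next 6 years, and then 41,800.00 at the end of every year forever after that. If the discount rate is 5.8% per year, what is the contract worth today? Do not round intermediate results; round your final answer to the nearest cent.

PV of 6-year annuity: 8,260.00 × [1 − (1+0.058)^−6] / 0.058 = 40873.58537
Perpetuity value at year 6: 41,800.00 / 0.058 = 720689.65517
PV of perpetuity: 720689.65517 / (1+0.058)^6 = 513847.54035
Total PV = 40873.58537 + 513847.54035 = 554721.12572

554721.13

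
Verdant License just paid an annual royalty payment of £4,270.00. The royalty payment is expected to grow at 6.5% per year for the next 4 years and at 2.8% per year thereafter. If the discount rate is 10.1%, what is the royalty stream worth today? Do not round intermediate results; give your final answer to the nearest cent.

£68372.53

D_1 = 4547.55000
D_2 = 4843.14075
D_3 = 5157.94490
D_4 = 5493.21132
Terminal value at year 4: TV = D_4×(1+g_2)/(r−g_2) = 5647.02123/0.073 = 77356.45526
P_0 = D_1/(1+r)^1 + D_2/(1+r)^2 + D_3/(1+r)^3 + D_4/(1+r)^4 + TV/(1+r)^4
    = 4130.38147 + 3995.32813 + 3864.69069 + 3738.32479 + 52643.80658 = 68372.53165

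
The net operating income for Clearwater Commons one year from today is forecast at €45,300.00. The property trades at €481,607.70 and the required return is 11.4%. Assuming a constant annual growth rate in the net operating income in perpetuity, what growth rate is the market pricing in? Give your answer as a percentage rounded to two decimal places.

P = D₁/(r−g) ⇒ g = r − D₁/P = 0.114 − €45,300.00/€481,607.70 = 0.019940

1.99%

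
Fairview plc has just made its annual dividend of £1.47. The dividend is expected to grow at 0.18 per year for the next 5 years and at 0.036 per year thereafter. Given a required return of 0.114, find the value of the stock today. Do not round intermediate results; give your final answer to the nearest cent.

D_1 = 1.73460
D_2 = 2.04683
D_3 = 2.41526
D_4 = 2.85000
D_5 = 3.36300
Terminal value at year 5: TV = D_5×(1+g_2)/(r−g_2) = 3.48407/0.078 = 44.66759
P_0 = D_1/(1+r)^1 + D_2/(1+r)^2 + D_3/(1+r)^3 + D_4/(1+r)^4 + D_5/(1+r)^5 + TV/(1+r)^5
    = 1.55709 + 1.64934 + 1.74706 + 1.85057 + 1.96020 + 26.03554 = 34.79980

£34.80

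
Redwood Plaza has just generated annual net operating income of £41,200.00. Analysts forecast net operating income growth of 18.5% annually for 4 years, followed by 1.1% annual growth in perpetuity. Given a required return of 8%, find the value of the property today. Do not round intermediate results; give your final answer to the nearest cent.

D_1 = 48822.00000
D_2 = 57854.07000
D_3 = 68557.07295
D_4 = 81240.13145
Terminal value at year 4: TV = D_4×(1+g_2)/(r−g_2) = 82133.77289/0.069 = 1190344.53466
P_0 = D_1/(1+r)^1 + D_2/(1+r)^2 + D_3/(1+r)^3 + D_4/(1+r)^4 + TV/(1+r)^4
    = 45205.55556 + 49600.54012 + 54422.81486 + 59713.92186 + 874938.76809 = 1083881.60048

£1083881.60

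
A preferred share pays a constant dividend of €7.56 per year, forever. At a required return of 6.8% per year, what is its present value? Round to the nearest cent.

Level perpetuity: PV = C / r = €7.56 / 0.068 = €111.18

€111.18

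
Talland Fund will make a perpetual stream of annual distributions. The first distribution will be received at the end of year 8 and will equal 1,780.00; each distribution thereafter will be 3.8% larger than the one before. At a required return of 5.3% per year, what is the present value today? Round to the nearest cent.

Value at end of year 7: C₁ / (r − g) = 1,780.00 / (0.053 − 0.038) = 118,666.6667
Discount to today: PV = 118,666.6667 / (1 + 0.053)^7 = 118,666.6667 / 1.435485 = 82,666.61

82666.61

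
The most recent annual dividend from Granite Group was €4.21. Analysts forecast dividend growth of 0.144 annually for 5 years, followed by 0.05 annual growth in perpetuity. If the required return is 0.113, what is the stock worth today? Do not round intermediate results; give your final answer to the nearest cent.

D_1 = 4.81624
D_2 = 5.50978
D_3 = 6.30319
D_4 = 7.21085
D_5 = 8.24921
Terminal value at year 5: TV = D_5×(1+g_2)/(r−g_2) = 8.66167/0.063 = 137.48679
P_0 = D_1/(1+r)^1 + D_2/(1+r)^2 + D_3/(1+r)^3 + D_4/(1+r)^4 + D_5/(1+r)^5 + TV/(1+r)^5
    = 4.32726 + 4.44779 + 4.57167 + 4.69900 + 4.82988 + 80.49801 = 103.37360

€103.37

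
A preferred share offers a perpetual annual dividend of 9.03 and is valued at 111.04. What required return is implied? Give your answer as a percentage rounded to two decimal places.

8.13%

P = C/r ⇒ r = C/P = 9.03/111.04 = 0.081322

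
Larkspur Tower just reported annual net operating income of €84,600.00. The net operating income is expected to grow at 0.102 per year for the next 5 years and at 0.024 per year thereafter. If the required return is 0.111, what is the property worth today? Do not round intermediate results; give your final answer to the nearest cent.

D_1 = 93229.20000
D_2 = 102738.57840
D_3 = 113217.91340
D_4 = 124766.14056
D_5 = 137492.28690
Terminal value at year 5: TV = D_5×(1+g_2)/(r−g_2) = 140792.10179/0.087 = 1618300.02053
P_0 = D_1/(1+r)^1 + D_2/(1+r)^2 + D_3/(1+r)^3 + D_4/(1+r)^4 + D_5/(1+r)^5 + TV/(1+r)^5
    = 83914.67147 + 83234.89465 + 82560.62458 + 81891.81664 + 81228.42658 + 956067.91749 = 1368898.35140

€1368898.35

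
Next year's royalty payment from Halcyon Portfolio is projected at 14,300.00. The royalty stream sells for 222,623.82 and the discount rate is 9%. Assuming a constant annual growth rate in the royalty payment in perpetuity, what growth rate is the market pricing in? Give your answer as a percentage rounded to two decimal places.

P = D₁/(r−g) ⇒ g = r − D₁/P = 0.09 − 14,300.00/222,623.82 = 0.025766

2.58%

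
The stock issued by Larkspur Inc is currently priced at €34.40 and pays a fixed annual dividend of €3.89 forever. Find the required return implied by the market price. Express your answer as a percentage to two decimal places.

11.31%

P = C/r ⇒ r = C/P = €3.89/€34.40 = 0.113081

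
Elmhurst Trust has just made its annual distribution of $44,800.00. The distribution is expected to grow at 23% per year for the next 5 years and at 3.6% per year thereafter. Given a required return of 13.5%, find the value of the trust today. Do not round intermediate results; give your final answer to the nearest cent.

$987658.24

D_1 = 55104.00000
D_2 = 67777.92000
D_3 = 83366.84160
D_4 = 102541.21517
D_5 = 126125.69466
Terminal value at year 5: TV = D_5×(1+g_2)/(r−g_2) = 130666.21966/0.099 = 1319860.80469
P_0 = D_1/(1+r)^1 + D_2/(1+r)^2 + D_3/(1+r)^3 + D_4/(1+r)^4 + D_5/(1+r)^5 + TV/(1+r)^5
    = 48549.77974 + 52613.41769 + 57017.18393 + 61789.54734 + 66961.35967 + 700726.95574 = 987658.24409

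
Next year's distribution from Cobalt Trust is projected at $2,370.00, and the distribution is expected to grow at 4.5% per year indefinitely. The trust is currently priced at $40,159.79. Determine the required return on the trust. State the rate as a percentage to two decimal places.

P = D₁/(r − g) ⇒ r = D₁/P + g = $2,370.0000/$40,159.79 + 0.045 = 0.059014 + 0.045 = 0.104014

10.40%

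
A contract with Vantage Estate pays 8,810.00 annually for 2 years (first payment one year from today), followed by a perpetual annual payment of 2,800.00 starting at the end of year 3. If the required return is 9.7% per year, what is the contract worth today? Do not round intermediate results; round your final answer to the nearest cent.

PV of 2-year annuity: 8,810.00 × [1 − (1+0.097)^−2] / 0.097 = 15351.86292
Perpetuity value at year 2: 2,800.00 / 0.097 = 28865.97938
PV of perpetuity: 28865.97938 / (1+0.097)^2 = 23986.84020
Total PV = 15351.86292 + 23986.84020 = 39338.70312

39338.70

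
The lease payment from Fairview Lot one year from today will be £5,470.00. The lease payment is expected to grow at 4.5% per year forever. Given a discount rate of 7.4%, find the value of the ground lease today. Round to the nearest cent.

£188620.69

Growing perpetuity: P = D₁ / (r − g) = £5,470.0000 / (0.074 − 0.045) = £188,620.69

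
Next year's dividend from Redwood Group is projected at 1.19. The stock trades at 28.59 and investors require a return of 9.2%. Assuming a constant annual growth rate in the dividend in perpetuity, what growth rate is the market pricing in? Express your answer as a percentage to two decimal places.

5.04%

P = D₁/(r−g) ⇒ g = r − D₁/P = 0.092 − 1.19/28.59 = 0.050377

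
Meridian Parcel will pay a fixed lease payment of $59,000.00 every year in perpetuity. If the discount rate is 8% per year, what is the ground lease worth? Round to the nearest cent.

Level perpetuity: PV = C / r = $59,000.00 / 0.08 = $737,500.00

$737500.00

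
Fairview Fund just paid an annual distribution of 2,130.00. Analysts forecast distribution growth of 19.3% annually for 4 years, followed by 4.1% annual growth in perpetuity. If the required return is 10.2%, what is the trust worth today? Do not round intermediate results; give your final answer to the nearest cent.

D_1 = 2541.09000
D_2 = 3031.52037
D_3 = 3616.60380
D_4 = 4314.60834
Terminal value at year 4: TV = D_4×(1+g_2)/(r−g_2) = 4491.50728/0.061 = 73631.26683
P_0 = D_1/(1+r)^1 + D_2/(1+r)^2 + D_3/(1+r)^3 + D_4/(1+r)^4 + TV/(1+r)^4
    = 2305.88929 + 2496.30302 + 2702.44056 + 2925.60036 + 49927.04868 = 60357.28191

60357.28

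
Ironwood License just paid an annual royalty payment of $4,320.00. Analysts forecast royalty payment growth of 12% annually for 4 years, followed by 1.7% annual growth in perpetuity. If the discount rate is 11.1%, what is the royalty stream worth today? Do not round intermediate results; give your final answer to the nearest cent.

D_1 = 4838.40000
D_2 = 5419.00800
D_3 = 6069.28896
D_4 = 6797.60364
Terminal value at year 4: TV = D_4×(1+g_2)/(r−g_2) = 6913.16290/0.094 = 73544.28614
P_0 = D_1/(1+r)^1 + D_2/(1+r)^2 + D_3/(1+r)^3 + D_4/(1+r)^4 + TV/(1+r)^4
    = 4354.99550 + 4390.27449 + 4425.83927 + 4461.69215 + 48271.71192 = 65904.51334

$65904.51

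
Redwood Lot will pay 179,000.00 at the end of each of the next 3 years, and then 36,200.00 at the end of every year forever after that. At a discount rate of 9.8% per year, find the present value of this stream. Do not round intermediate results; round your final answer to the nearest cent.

PV of 3-year annuity: 179,000.00 × [1 − (1+0.098)^−3] / 0.098 = 446718.55719
Perpetuity value at year 3: 36,200.00 / 0.098 = 369387.75510
PV of perpetuity: 369387.75510 / (1+0.098)^3 = 279045.78991
Total PV = 446718.55719 + 279045.78991 = 725764.34709

725764.35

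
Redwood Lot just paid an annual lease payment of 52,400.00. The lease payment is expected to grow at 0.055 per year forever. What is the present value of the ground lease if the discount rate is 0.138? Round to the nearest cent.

666048.19

D₁ = D₀ × (1 + g) = 52,400.00 × 1.055 = 55,282.0000
Growing perpetuity: P = D₁ / (r − g) = 55,282.0000 / (0.138 − 0.055) = 666,048.19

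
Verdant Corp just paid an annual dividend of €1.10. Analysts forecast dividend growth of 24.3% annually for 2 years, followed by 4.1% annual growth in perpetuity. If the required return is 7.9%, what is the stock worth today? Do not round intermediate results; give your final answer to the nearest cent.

€42.72

D_1 = 1.36730
D_2 = 1.69955
Terminal value at year 2: TV = D_2×(1+g_2)/(r−g_2) = 1.76924/0.038 = 46.55883
P_0 = D_1/(1+r)^1 + D_2/(1+r)^2 + TV/(1+r)^2
    = 1.26719 + 1.45980 + 39.99072 = 42.71770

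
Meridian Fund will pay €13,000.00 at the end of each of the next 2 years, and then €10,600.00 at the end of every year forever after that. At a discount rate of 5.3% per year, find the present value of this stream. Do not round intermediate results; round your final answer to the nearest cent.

€204443.69

PV of 2-year annuity: €13,000.00 × [1 − (1+0.053)^−2] / 0.053 = 24069.97057
Perpetuity value at year 2: €10,600.00 / 0.053 = 200000.00000
PV of perpetuity: 200000.00000 / (1+0.053)^2 = 180373.71630
Total PV = 24069.97057 + 180373.71630 = 204443.68687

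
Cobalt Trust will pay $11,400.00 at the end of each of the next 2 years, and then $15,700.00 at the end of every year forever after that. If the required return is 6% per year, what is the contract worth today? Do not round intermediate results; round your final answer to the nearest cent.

PV of 2-year annuity: $11,400.00 × [1 − (1+0.06)^−2] / 0.06 = 20900.67640
Perpetuity value at year 2: $15,700.00 / 0.06 = 261666.66667
PV of perpetuity: 261666.66667 / (1+0.06)^2 = 232882.40180
Total PV = 20900.67640 + 232882.40180 = 253783.07820

$253783.08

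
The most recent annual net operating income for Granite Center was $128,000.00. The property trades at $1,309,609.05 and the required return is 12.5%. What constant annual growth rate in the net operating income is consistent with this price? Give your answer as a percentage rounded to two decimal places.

P = D₀(1+g)/(r−g) ⇒ P(r−g) = D₀(1+g) ⇒ g(P+D₀) = P·r − D₀
g = (P·r − D₀)/(P + D₀) = ($1,309,609.05×0.125 − $128,000.00) / ($1,309,609.05 + $128,000.00) = 0.024834

2.48%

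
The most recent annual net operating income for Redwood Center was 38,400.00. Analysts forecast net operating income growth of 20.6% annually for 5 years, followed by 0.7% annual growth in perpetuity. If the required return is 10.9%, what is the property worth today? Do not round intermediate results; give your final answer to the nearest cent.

D_1 = 46310.40000
D_2 = 55850.34240
D_3 = 67355.51293
D_4 = 81230.74860
D_5 = 97964.28281
Terminal value at year 5: TV = D_5×(1+g_2)/(r−g_2) = 98650.03279/0.102 = 967157.18421
P_0 = D_1/(1+r)^1 + D_2/(1+r)^2 + D_3/(1+r)^3 + D_4/(1+r)^4 + D_5/(1+r)^5 + TV/(1+r)^5
    = 41758.70153 + 45411.17588 + 49383.11822 + 53702.47121 + 58399.62154 + 576553.12635 = 825208.21473

825208.21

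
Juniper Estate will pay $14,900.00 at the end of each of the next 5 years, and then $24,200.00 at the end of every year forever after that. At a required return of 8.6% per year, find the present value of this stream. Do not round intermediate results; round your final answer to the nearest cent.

$244843.01

PV of 5-year annuity: $14,900.00 × [1 − (1+0.086)^−5] / 0.086 = 58562.34433
Perpetuity value at year 5: $24,200.00 / 0.086 = 281395.34884
PV of perpetuity: 281395.34884 / (1+0.086)^5 = 186280.66879
Total PV = 58562.34433 + 186280.66879 = 244843.01312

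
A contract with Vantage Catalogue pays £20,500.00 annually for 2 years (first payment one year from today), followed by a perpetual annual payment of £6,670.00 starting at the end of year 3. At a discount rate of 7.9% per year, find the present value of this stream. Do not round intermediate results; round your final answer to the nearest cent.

£109126.79

PV of 2-year annuity: £20,500.00 × [1 − (1+0.079)^−2] / 0.079 = 36607.11141
Perpetuity value at year 2: £6,670.00 / 0.079 = 84430.37975
PV of perpetuity: 84430.37975 / (1+0.079)^2 = 72519.67569
Total PV = 36607.11141 + 72519.67569 = 109126.78711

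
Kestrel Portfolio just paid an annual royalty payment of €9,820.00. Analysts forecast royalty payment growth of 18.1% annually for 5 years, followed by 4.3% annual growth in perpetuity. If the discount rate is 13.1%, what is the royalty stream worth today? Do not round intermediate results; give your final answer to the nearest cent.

€200502.66

D_1 = 11597.42000
D_2 = 13696.55302
D_3 = 16175.62912
D_4 = 19103.41799
D_5 = 22561.13664
Terminal value at year 5: TV = D_5×(1+g_2)/(r−g_2) = 23531.26552/0.088 = 267400.74452
P_0 = D_1/(1+r)^1 + D_2/(1+r)^2 + D_3/(1+r)^3 + D_4/(1+r)^4 + D_5/(1+r)^5 + TV/(1+r)^5
    = 10254.12909 + 10707.45045 + 11180.81253 + 11675.10133 + 12191.24197 + 144493.92473 = 200502.66010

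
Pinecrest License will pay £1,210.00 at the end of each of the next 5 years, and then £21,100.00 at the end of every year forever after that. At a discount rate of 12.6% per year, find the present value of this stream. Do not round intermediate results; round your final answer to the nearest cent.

PV of 5-year annuity: £1,210.00 × [1 − (1+0.126)^−5] / 0.126 = 4297.71670
Perpetuity value at year 5: £21,100.00 / 0.126 = 167460.31746
PV of perpetuity: 167460.31746 / (1+0.126)^5 = 92516.66255
Total PV = 4297.71670 + 92516.66255 = 96814.37925

£96814.38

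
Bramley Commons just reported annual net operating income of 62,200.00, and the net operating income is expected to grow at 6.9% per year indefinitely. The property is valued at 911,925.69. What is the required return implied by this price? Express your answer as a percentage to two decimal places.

D₁ = 62,200.00 × 1.069 = 66,491.8000
P = D₁/(r − g) ⇒ r = D₁/P + g = 66,491.8000/911,925.69 + 0.069 = 0.072914 + 0.069 = 0.141914

14.19%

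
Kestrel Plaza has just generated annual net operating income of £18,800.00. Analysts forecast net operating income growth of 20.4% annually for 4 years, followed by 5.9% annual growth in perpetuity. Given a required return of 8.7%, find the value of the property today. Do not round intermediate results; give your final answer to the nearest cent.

£1167979.16

D_1 = 22635.20000
D_2 = 27252.78080
D_3 = 32812.34808
D_4 = 39506.06709
Terminal value at year 4: TV = D_4×(1+g_2)/(r−g_2) = 41836.92505/0.028 = 1494175.89466
P_0 = D_1/(1+r)^1 + D_2/(1+r)^2 + D_3/(1+r)^3 + D_4/(1+r)^4 + TV/(1+r)^4
    = 20823.55106 + 23064.90844 + 25547.51588 + 28297.34050 + 1070245.84233 = 1167979.15820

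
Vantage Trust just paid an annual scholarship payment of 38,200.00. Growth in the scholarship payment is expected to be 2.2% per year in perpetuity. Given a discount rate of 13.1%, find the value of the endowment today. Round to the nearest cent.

358168.81

D₁ = D₀ × (1 + g) = 38,200.00 × 1.022 = 39,040.4000
Growing perpetuity: P = D₁ / (r − g) = 39,040.4000 / (0.131 − 0.022) = 358,168.81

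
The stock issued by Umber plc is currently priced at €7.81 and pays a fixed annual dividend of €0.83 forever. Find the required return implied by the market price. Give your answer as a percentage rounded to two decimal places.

P = C/r ⇒ r = C/P = €0.83/€7.81 = 0.106274

10.63%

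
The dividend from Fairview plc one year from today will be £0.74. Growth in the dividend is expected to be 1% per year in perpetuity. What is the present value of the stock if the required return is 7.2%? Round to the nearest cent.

£11.94

Growing perpetuity: P = D₁ / (r − g) = £0.7400 / (0.072 − 0.01) = £11.94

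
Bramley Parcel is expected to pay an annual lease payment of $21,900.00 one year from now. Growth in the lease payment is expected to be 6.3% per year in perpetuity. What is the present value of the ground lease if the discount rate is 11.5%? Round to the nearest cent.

Growing perpetuity: P = D₁ / (r − g) = $21,900.0000 / (0.115 − 0.063) = $421,153.85

$421153.85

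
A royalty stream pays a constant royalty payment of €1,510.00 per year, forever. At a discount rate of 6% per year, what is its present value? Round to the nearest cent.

€25166.67

Level perpetuity: PV = C / r = €1,510.00 / 0.06 = €25,166.67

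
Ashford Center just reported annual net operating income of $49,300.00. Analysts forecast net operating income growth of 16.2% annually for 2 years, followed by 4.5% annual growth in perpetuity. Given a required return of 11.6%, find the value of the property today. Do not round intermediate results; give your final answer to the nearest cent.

D_1 = 57286.60000
D_2 = 66567.02920
Terminal value at year 2: TV = D_2×(1+g_2)/(r−g_2) = 69562.54551/0.071 = 979754.16217
P_0 = D_1/(1+r)^1 + D_2/(1+r)^2 + TV/(1+r)^2
    = 51332.07885 + 53447.91723 + 786663.00710 = 891443.00318

$891443.00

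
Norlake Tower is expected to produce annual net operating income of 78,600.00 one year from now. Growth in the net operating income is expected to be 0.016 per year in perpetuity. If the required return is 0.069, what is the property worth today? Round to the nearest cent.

1483018.87

Growing perpetuity: P = D₁ / (r − g) = 78,600.0000 / (0.069 − 0.016) = 1,483,018.87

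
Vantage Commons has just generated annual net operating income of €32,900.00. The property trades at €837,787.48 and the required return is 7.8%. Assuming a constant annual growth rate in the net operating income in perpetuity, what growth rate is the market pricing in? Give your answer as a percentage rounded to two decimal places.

P = D₀(1+g)/(r−g) ⇒ P(r−g) = D₀(1+g) ⇒ g(P+D₀) = P·r − D₀
g = (P·r − D₀)/(P + D₀) = (€837,787.48×0.078 − €32,900.00) / (€837,787.48 + €32,900.00) = 0.037266

3.73%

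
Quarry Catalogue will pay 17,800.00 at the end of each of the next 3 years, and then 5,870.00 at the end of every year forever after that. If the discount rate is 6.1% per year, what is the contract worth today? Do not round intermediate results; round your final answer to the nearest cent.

128059.63

PV of 3-year annuity: 17,800.00 × [1 − (1+0.061)^−3] / 0.061 = 47491.71937
Perpetuity value at year 3: 5,870.00 / 0.061 = 96229.50820
PV of perpetuity: 96229.50820 / (1+0.061)^3 = 80567.91310
Total PV = 47491.71937 + 80567.91310 = 128059.63247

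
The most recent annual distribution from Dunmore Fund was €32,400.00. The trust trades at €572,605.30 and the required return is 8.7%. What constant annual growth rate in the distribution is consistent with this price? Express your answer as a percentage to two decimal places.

P = D₀(1+g)/(r−g) ⇒ P(r−g) = D₀(1+g) ⇒ g(P+D₀) = P·r − D₀
g = (P·r − D₀)/(P + D₀) = (€572,605.30×0.087 − €32,400.00) / (€572,605.30 + €32,400.00) = 0.028788

2.88%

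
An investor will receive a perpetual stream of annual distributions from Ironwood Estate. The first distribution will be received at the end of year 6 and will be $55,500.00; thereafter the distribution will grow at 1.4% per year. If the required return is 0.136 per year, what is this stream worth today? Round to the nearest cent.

Value at end of year 5: C₁ / (r − g) = $55,500.00 / (0.136 − 0.014) = $454,918.0328
Discount to today: PV = $454,918.0328 / (1 + 0.136)^5 = $454,918.0328 / 1.891872 = $240,459.25

$240459.25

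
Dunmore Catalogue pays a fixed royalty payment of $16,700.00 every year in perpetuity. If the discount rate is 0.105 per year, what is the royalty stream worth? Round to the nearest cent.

$159047.62

Level perpetuity: PV = C / r = $16,700.00 / 0.105 = $159,047.62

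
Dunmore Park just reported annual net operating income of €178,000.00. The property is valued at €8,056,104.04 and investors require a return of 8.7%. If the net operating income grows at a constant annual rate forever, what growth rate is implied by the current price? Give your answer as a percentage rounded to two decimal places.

P = D₀(1+g)/(r−g) ⇒ P(r−g) = D₀(1+g) ⇒ g(P+D₀) = P·r − D₀
g = (P·r − D₀)/(P + D₀) = (€8,056,104.04×0.087 − €178,000.00) / (€8,056,104.04 + €178,000.00) = 0.063502

6.35%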